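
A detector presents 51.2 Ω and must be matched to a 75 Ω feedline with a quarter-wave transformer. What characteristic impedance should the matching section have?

Z_qwt ≈ 62 Ω

Z_qwt = √(Z_0·R_L) = √(75 × 51.2) = √3840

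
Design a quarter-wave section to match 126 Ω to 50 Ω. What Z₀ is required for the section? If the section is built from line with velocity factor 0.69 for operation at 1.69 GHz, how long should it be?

Z_qwt = √(Z_0·R_L) = √(50 × 126) = √6300
λ = 0.69·c/f = 0.122 m, so l = λ/4 = 0.0306 m

Z_qwt ≈ 79.4 Ω; length ≈ 3.06 cm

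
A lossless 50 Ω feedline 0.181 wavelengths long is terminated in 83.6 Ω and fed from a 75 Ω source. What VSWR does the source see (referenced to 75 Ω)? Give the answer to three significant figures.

VSWR ≈ 2.32

βl = 2π × 0.181 = 65.2°
tan(βl) = 2.16
Z_in = Z_0·(Z_L + jZ_0·tanβl)/(Z_0 + jZ_L·tanβl) = 33.7 − j13.8 Ω
Γ_s = (Z_in − Z_s)/(Z_in + Z_s) = (-41.3 − j13.8)/(109 − j13.8), |Γ_s| = 0.397
VSWR = (1 + |Γ_s|)/(1 − |Γ_s|)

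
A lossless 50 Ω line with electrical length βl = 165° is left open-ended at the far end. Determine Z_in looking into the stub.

Z_in ≈ +j187 Ω

tan(βl) = -0.268
For an open-ended stub, Z_in = −jZ_0·cot(βl) = −jZ_0/tan(βl)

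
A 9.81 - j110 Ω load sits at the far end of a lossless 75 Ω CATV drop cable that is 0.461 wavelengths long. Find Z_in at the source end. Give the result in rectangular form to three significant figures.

Z_in ≈ 25.9 − j202 Ω

βl = 2π × 0.461 = 166°
tan(βl) = tan(166°) = -0.25
Z_in = Z_0·(Z_L + jZ_0·tanβl)/(Z_0 + jZ_L·tanβl)
     = 75·(9.81 − j129)/(47.5 − j2.45)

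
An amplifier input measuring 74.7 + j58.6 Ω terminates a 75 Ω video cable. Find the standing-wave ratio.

VSWR ≈ 2.15

Γ = (Z_L − Z_0)/(Z_L + Z_0) = (-0.3 + j58.6)/(149.7 + j58.6)
|Γ| = 58.6/161 = 0.365
VSWR = (1 + |Γ|)/(1 − |Γ|) = 1.36/0.635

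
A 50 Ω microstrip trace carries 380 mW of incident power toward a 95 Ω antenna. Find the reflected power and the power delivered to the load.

P_reflected ≈ 36.6 mW; P_delivered ≈ 343 mW

Γ = (95 − 50)/(95 + 50) = 0.31
|Γ|² = 0.0963
P_refl = |Γ|²·P_inc = 36.6 mW, P_del = (1 − |Γ|²)·P_inc = 343 mW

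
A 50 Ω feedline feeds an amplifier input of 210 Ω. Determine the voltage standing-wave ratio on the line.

Γ = (210 − 50)/(210 + 50) = 0.615
VSWR = (1 + 0.615)/(1 − 0.615)

VSWR ≈ 4.2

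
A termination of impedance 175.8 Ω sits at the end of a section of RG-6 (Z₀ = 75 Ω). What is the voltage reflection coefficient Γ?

Γ = (Z_L − Z_0)/(Z_L + Z_0) = (175.8 − 75)/(175.8 + 75) = 100.8/250.8

Γ = 0.402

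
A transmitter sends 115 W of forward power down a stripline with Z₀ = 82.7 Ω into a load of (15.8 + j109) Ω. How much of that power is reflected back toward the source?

|Γ| = |(-66.9 + j109)/(98.5 + j109)| = 0.871
|Γ|² = 0.758
P_refl = |Γ|²·P_inc = 87.2 W, P_del = (1 − |Γ|²)·P_inc = 27.8 W

P_reflected ≈ 87.2 W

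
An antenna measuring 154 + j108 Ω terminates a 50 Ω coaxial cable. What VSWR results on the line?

Γ = (Z_L − Z_0)/(Z_L + Z_0) = (104 + j108)/(204 + j108)
|Γ| = 150/231 = 0.65
VSWR = (1 + |Γ|)/(1 − |Γ|) = 1.65/0.35

VSWR ≈ 4.71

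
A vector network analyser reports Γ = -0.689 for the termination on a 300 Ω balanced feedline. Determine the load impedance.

Z_L = Z_0·(1 + Γ)/(1 − Γ) = 300·(0.311)/(1.69)

Z_L ≈ 55.2 Ω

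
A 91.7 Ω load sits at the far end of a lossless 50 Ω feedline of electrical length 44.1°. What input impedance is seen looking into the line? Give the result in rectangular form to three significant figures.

tan(βl) = tan(44.1°) = 0.969
Z_in = Z_0·(Z_L + jZ_0·tanβl)/(Z_0 + jZ_L·tanβl)
     = 50·(91.7 + j48.5)/(50 + j88.9)

Z_in ≈ 42.8 − j27.5 Ω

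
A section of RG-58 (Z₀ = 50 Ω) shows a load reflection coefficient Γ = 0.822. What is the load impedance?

Z_L = Z_0·(1 + Γ)/(1 − Γ) = 50·(1.82)/(0.178)

Z_L ≈ 512 Ω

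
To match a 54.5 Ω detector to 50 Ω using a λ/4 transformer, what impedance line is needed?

Z_qwt = √(Z_0·R_L) = √(50 × 54.5) = √2725

Z_qwt ≈ 52.2 Ω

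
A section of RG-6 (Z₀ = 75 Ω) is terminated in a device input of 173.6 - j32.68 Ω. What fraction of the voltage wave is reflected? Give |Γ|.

|Γ| ≈ 0.414

Γ = (Z_L − Z_0)/(Z_L + Z_0) = (98.6 − j32.68)/(248.6 − j32.68)
|Γ| = 104/251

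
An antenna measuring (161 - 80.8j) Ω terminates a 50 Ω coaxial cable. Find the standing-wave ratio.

Γ = (Z_L − Z_0)/(Z_L + Z_0) = (111 − j80.8)/(211 − j80.8)
|Γ| = 137/226 = 0.608
VSWR = (1 + |Γ|)/(1 − |Γ|) = 1.61/0.392

VSWR ≈ 4.1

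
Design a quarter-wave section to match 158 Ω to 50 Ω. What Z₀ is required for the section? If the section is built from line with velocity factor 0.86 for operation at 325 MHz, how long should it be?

Z_qwt = √(Z_0·R_L) = √(50 × 158) = √7900
λ = 0.86·c/f = 0.794 m, so l = λ/4 = 0.198 m

Z_qwt ≈ 88.9 Ω; length ≈ 19.8 cm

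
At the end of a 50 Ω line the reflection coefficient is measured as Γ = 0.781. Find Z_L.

Z_L ≈ 407 Ω

Z_L = Z_0·(1 + Γ)/(1 − Γ) = 50·(1.78)/(0.219)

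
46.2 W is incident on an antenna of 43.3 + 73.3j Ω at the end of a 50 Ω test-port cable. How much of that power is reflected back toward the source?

|Γ| = |(-6.7 + j73.3)/(93.3 + j73.3)| = 0.62
|Γ|² = 0.385
P_refl = |Γ|²·P_inc = 17.8 W, P_del = (1 − |Γ|²)·P_inc = 28.4 W

P_reflected ≈ 17.8 W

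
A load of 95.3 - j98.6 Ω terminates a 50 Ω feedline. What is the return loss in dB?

Γ = (45.3 − j98.6)/(145.3 − j98.6), |Γ| = 0.618
RL = −20·log₁₀|Γ| = −20·log₁₀(0.618)

RL ≈ 4.18 dB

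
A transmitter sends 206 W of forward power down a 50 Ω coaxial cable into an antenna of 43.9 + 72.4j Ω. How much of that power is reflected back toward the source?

P_reflected ≈ 77.4 W

|Γ| = |(-6.1 + j72.4)/(93.9 + j72.4)| = 0.613
|Γ|² = 0.375
P_refl = |Γ|²·P_inc = 77.4 W, P_del = (1 − |Γ|²)·P_inc = 129 W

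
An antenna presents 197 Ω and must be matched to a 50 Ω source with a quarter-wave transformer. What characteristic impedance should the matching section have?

Z_qwt ≈ 99.2 Ω

Z_qwt = √(Z_0·R_L) = √(50 × 197) = √9850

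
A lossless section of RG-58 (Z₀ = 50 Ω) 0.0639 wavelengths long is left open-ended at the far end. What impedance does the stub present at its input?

Z_in ≈ −j118 Ω

βl = 2π × 0.0639 = 23°
tan(βl) = 0.425
For an open-ended stub, Z_in = −jZ_0·cot(βl) = −jZ_0/tan(βl)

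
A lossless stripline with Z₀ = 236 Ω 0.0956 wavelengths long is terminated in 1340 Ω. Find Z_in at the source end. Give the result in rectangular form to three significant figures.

βl = 2π × 0.0956 = 34.4°
tan(βl) = tan(34.4°) = 0.685
Z_in = Z_0·(Z_L + jZ_0·tanβl)/(Z_0 + jZ_L·tanβl)
     = 236·(1340 + j162)/(236 + j918)

Z_in ≈ 122 − j313 Ω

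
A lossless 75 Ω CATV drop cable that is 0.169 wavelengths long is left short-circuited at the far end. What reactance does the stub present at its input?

X_in ≈ 134 Ω (inductive)

βl = 2π × 0.169 = 60.8°
tan(βl) = 1.79
For a short-circuited stub, Z_in = jZ_0·tan(βl)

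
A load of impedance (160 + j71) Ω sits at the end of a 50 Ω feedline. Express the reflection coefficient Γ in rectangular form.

Γ ≈ 0.573 + j0.144

Γ = (Z_L − Z_0)/(Z_L + Z_0) = (110 + j71)/(210 + j71)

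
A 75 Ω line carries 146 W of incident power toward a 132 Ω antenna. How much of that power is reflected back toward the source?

Γ = (132 − 75)/(132 + 75) = 0.275
|Γ|² = 0.0758
P_refl = |Γ|²·P_inc = 11.1 W, P_del = (1 − |Γ|²)·P_inc = 135 W

P_reflected ≈ 11.1 W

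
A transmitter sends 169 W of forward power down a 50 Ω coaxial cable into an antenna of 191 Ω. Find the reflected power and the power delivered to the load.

Γ = (191 − 50)/(191 + 50) = 0.585
|Γ|² = 0.342
P_refl = |Γ|²·P_inc = 57.8 W, P_del = (1 − |Γ|²)·P_inc = 111 W

P_reflected ≈ 57.8 W; P_delivered ≈ 111 W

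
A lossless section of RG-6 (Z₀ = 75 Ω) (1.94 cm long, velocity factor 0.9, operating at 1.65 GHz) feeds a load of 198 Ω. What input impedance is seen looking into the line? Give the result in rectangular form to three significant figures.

λ = v/f = 0.9·c / 1.65 GHz = 0.164 m
βl = 2π·l/λ = 2π × 0.119 = 42.7°
tan(βl) = tan(42.7°) = 0.922
Z_in = Z_0·(Z_L + jZ_0·tanβl)/(Z_0 + jZ_L·tanβl)
     = 75·(198 + j69.2)/(75 + j183)

Z_in ≈ 52.9 − j59.6 Ω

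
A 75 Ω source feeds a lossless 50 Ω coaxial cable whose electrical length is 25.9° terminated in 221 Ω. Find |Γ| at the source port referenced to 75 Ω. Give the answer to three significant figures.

tan(βl) = 0.486
Z_in = Z_0·(Z_L + jZ_0·tanβl)/(Z_0 + jZ_L·tanβl) = 48.7 − j80.3 Ω
Γ_s = (Z_in − Z_s)/(Z_in + Z_s) = (-26.3 − j80.3)/(124 − j80.3), |Γ_s| = 0.573

|Γ| ≈ 0.573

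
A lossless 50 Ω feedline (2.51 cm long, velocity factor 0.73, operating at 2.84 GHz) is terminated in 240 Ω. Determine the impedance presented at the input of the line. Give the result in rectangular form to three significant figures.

Z_in ≈ 13 + j24.3 Ω

λ = v/f = 0.73·c / 2.84 GHz = 0.0771 m
βl = 2π·l/λ = 2π × 0.325 = 117°
tan(βl) = tan(117°) = -1.95
Z_in = Z_0·(Z_L + jZ_0·tanβl)/(Z_0 + jZ_L·tanβl)
     = 50·(240 − j97.4)/(50 − j467)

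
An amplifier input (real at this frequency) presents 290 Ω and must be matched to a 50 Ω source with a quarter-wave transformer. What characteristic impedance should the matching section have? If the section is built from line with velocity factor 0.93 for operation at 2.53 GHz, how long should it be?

Z_qwt ≈ 120 Ω; length ≈ 2.76 cm

Z_qwt = √(Z_0·R_L) = √(50 × 290) = √14500
λ = 0.93·c/f = 0.11 m, so l = λ/4 = 0.0276 m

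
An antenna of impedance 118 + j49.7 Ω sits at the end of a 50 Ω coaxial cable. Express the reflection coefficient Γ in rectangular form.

Γ ≈ 0.453 + j0.162

Γ = (Z_L − Z_0)/(Z_L + Z_0) = (68 + j49.7)/(168 + j49.7)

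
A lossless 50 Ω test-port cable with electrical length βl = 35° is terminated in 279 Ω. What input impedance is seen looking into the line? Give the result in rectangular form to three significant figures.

tan(βl) = tan(35°) = 0.7
Z_in = Z_0·(Z_L + jZ_0·tanβl)/(Z_0 + jZ_L·tanβl)
     = 50·(279 + j35)/(50 + j195)

Z_in ≈ 25.6 − j64.9 Ω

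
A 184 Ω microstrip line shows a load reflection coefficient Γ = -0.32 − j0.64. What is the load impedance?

Z_L = Z_0·(1 + Γ)/(1 − Γ) = 184·(0.68 − j0.64)/(1.32 + j0.64)

Z_L ≈ 41.7 − j109 Ω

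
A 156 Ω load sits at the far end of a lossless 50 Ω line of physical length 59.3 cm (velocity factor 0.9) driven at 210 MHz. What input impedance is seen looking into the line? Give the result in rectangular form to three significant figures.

λ = v/f = 0.9·c / 210 MHz = 1.29 m
βl = 2π·l/λ = 2π × 0.461 = 166°
tan(βl) = tan(166°) = -0.249
Z_in = Z_0·(Z_L + jZ_0·tanβl)/(Z_0 + jZ_L·tanβl)
     = 50·(156 − j12.4)/(50 − j38.8)

Z_in ≈ 103 + j67.8 Ω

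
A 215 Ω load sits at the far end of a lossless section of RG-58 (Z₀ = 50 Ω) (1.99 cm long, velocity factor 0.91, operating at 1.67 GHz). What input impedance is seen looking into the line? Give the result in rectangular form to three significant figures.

λ = v/f = 0.91·c / 1.67 GHz = 0.163 m
βl = 2π·l/λ = 2π × 0.122 = 43.8°
tan(βl) = tan(43.8°) = 0.96
Z_in = Z_0·(Z_L + jZ_0·tanβl)/(Z_0 + jZ_L·tanβl)
     = 50·(215 + j48)/(50 + j206)

Z_in ≈ 22.9 − j46.5 Ω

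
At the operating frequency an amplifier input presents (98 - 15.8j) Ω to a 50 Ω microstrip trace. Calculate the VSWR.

VSWR ≈ 2.03

Γ = (Z_L − Z_0)/(Z_L + Z_0) = (48 − j15.8)/(148 − j15.8)
|Γ| = 50.5/149 = 0.34
VSWR = (1 + |Γ|)/(1 − |Γ|) = 1.34/0.66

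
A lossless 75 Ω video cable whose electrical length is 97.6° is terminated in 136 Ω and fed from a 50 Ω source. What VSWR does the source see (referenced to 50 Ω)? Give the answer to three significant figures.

tan(βl) = -7.49
Z_in = Z_0·(Z_L + jZ_0·tanβl)/(Z_0 + jZ_L·tanβl) = 41.9 + j6.93 Ω
Γ_s = (Z_in − Z_s)/(Z_in + Z_s) = (-8.13 + j6.93)/(91.9 + j6.93), |Γ_s| = 0.116
VSWR = (1 + |Γ_s|)/(1 − |Γ_s|)

VSWR ≈ 1.26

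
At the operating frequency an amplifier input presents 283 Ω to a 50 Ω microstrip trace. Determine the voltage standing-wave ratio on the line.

Γ = (283 − 50)/(283 + 50) = 0.7
VSWR = (1 + 0.7)/(1 − 0.7)

VSWR ≈ 5.66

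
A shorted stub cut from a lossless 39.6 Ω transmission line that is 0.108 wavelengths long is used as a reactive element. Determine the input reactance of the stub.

X_in ≈ 31.9 Ω (inductive)

βl = 2π × 0.108 = 38.9°
tan(βl) = 0.806
For a shorted stub, Z_in = jZ_0·tan(βl)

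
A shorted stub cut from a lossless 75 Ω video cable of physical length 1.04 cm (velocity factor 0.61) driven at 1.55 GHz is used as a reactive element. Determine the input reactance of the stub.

X_in ≈ 46.3 Ω (inductive)

λ = v/f = 0.61·c / 1.55 GHz = 0.118 m
βl = 2π·l/λ = 2π × 0.0881 = 31.7°
tan(βl) = 0.618
For a shorted stub, Z_in = jZ_0·tan(βl)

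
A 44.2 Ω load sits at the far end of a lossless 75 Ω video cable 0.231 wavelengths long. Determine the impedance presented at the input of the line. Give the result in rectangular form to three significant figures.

βl = 2π × 0.231 = 83.2°
tan(βl) = tan(83.2°) = 8.34
Z_in = Z_0·(Z_L + jZ_0·tanβl)/(Z_0 + jZ_L·tanβl)
     = 75·(44.2 + j625)/(75 + j368)

Z_in ≈ 124 + j16.2 Ω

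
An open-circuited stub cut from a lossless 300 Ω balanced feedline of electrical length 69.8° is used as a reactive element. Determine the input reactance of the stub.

tan(βl) = 2.72
For an open-circuited stub, Z_in = −jZ_0·cot(βl) = −jZ_0/tan(βl)

X_in ≈ -110 Ω (capacitive)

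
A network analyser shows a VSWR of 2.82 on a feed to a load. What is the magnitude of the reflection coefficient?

|Γ| ≈ 0.476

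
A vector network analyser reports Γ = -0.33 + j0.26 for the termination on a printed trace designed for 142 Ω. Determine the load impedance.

Z_L ≈ 63.7 + j40.2 Ω

Z_L = Z_0·(1 + Γ)/(1 − Γ) = 142·(0.67 + j0.26)/(1.33 − j0.26)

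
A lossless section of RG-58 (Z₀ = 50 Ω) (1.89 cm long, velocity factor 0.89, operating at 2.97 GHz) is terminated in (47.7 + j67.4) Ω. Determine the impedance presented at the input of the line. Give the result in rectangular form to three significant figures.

Z_in ≈ 24.1 − j40.4 Ω

λ = v/f = 0.89·c / 2.97 GHz = 0.0899 m
βl = 2π·l/λ = 2π × 0.21 = 75.7°
tan(βl) = tan(75.7°) = 3.92
Z_in = Z_0·(Z_L + jZ_0·tanβl)/(Z_0 + jZ_L·tanβl)
     = 50·(47.7 + j263)/(-214 + j187)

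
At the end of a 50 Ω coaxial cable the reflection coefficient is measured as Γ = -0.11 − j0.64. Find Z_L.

Z_L ≈ 17.6 − j39 Ω

Z_L = Z_0·(1 + Γ)/(1 − Γ) = 50·(0.89 − j0.64)/(1.11 + j0.64)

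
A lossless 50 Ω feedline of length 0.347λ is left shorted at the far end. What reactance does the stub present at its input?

X_in ≈ -71.6 Ω (capacitive)

βl = 2π × 0.347 = 125°
tan(βl) = -1.43
For a shorted stub, Z_in = jZ_0·tan(βl)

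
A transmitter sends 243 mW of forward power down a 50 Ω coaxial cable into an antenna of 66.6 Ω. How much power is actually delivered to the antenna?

Γ = (66.6 − 50)/(66.6 + 50) = 0.142
|Γ|² = 0.0203
P_refl = |Γ|²·P_inc = 4.93 mW, P_del = (1 − |Γ|²)·P_inc = 238 mW

P_delivered ≈ 238 mW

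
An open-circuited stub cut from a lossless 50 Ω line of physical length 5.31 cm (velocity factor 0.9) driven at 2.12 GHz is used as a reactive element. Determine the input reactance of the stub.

X_in ≈ 86.9 Ω (inductive)

λ = v/f = 0.9·c / 2.12 GHz = 0.127 m
βl = 2π·l/λ = 2π × 0.417 = 150°
tan(βl) = -0.575
For an open-circuited stub, Z_in = −jZ_0·cot(βl) = −jZ_0/tan(βl)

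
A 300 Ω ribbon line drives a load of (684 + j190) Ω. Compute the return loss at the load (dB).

RL ≈ 7.38 dB

Γ = (384 + j190)/(984 + j190), |Γ| = 0.428
RL = −20·log₁₀|Γ| = −20·log₁₀(0.428)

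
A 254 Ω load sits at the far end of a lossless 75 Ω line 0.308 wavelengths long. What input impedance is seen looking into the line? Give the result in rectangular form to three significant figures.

Z_in ≈ 25.1 + j25.8 Ω

βl = 2π × 0.308 = 111°
tan(βl) = tan(111°) = -2.62
Z_in = Z_0·(Z_L + jZ_0·tanβl)/(Z_0 + jZ_L·tanβl)
     = 75·(254 − j197)/(75 − j666)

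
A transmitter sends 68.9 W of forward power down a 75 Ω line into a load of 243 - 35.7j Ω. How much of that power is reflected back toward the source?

|Γ| = |(168 − j35.7)/(318 − j35.7)| = 0.537
|Γ|² = 0.288
P_refl = |Γ|²·P_inc = 19.8 W, P_del = (1 − |Γ|²)·P_inc = 49.1 W

P_reflected ≈ 19.8 W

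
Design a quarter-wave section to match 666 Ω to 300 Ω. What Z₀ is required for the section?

Z_qwt = √(Z_0·R_L) = √(300 × 666) = √199800

Z_qwt ≈ 447 Ω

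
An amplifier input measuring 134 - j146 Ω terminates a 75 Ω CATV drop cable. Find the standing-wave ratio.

Γ = (Z_L − Z_0)/(Z_L + Z_0) = (59 − j146)/(209 − j146)
|Γ| = 157/255 = 0.618
VSWR = (1 + |Γ|)/(1 − |Γ|) = 1.62/0.382

VSWR ≈ 4.23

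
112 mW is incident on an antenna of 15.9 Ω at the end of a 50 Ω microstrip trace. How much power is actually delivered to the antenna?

Γ = (15.9 − 50)/(15.9 + 50) = -0.517
|Γ|² = 0.268
P_refl = |Γ|²·P_inc = 30 mW, P_del = (1 − |Γ|²)·P_inc = 82 mW

P_delivered ≈ 82 mW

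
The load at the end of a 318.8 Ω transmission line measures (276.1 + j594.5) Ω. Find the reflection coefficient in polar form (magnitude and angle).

Γ = (Z_L − Z_0)/(Z_L + Z_0) = (-42.7 + j594.5)/(594.9 + j594.5)
|Γ| = 596/841 = 0.709

Γ ≈ 0.709 ∠ 49.1°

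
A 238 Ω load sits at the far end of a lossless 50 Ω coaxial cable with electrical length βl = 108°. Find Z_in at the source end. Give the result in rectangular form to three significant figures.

Z_in ≈ 11.6 + j15.5 Ω

tan(βl) = tan(108°) = -3.08
Z_in = Z_0·(Z_L + jZ_0·tanβl)/(Z_0 + jZ_L·tanβl)
     = 50·(238 − j154)/(50 − j732)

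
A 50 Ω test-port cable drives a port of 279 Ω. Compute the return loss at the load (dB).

RL ≈ 3.15 dB

Γ = (279 − 50)/(279 + 50) = 0.696
RL = −20·log₁₀|Γ| = −20·log₁₀(0.696)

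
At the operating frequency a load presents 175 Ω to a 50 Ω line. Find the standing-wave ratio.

Γ = (175 − 50)/(175 + 50) = 0.556
VSWR = (1 + 0.556)/(1 − 0.556)

VSWR ≈ 3.5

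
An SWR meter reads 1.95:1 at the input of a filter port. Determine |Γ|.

|Γ| = (S − 1)/(S + 1) = (1.95 − 1)/(1.95 + 1) = 0.95/2.95

|Γ| ≈ 0.322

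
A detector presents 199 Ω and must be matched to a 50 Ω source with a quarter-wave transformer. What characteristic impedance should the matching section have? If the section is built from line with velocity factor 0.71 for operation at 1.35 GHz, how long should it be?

Z_qwt ≈ 99.7 Ω; length ≈ 3.94 cm

Z_qwt = √(Z_0·R_L) = √(50 × 199) = √9950
λ = 0.71·c/f = 0.158 m, so l = λ/4 = 0.0394 m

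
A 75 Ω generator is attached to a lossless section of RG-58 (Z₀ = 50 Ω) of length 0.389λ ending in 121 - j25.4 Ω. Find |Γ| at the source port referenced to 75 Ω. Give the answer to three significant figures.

βl = 2π × 0.389 = 140°
tan(βl) = -0.838
Z_in = Z_0·(Z_L + jZ_0·tanβl)/(Z_0 + jZ_L·tanβl) = 46.4 + j46.5 Ω
Γ_s = (Z_in − Z_s)/(Z_in + Z_s) = (-28.6 + j46.5)/(121 + j46.5), |Γ_s| = 0.42

|Γ| ≈ 0.42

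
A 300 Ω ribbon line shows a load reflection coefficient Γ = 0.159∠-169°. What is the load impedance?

Z_L = Z_0·(1 + Γ)/(1 − Γ) = 300·(0.844 − j0.0303)/(1.16 + j0.0303)

Z_L ≈ 219 − j13.6 Ω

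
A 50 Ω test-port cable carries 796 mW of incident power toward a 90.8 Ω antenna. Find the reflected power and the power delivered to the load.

P_reflected ≈ 66.8 mW; P_delivered ≈ 729 mW

Γ = (90.8 − 50)/(90.8 + 50) = 0.29
|Γ|² = 0.084
P_refl = |Γ|²·P_inc = 66.8 mW, P_del = (1 − |Γ|²)·P_inc = 729 mW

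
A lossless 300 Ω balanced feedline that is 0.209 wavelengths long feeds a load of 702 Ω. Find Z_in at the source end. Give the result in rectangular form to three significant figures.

βl = 2π × 0.209 = 75.2°
tan(βl) = tan(75.2°) = 3.8
Z_in = Z_0·(Z_L + jZ_0·tanβl)/(Z_0 + jZ_L·tanβl)
     = 300·(702 + j1140)/(300 + j2660)

Z_in ≈ 135 − j63.8 Ω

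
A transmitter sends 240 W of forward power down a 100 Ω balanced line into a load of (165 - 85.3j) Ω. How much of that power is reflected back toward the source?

P_reflected ≈ 35.6 W

|Γ| = |(65 − j85.3)/(265 − j85.3)| = 0.385
|Γ|² = 0.148
P_refl = |Γ|²·P_inc = 35.6 W, P_del = (1 − |Γ|²)·P_inc = 204 W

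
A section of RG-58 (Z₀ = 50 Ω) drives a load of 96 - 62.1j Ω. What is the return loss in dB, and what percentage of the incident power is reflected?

Γ = (46 − j62.1)/(146 − j62.1), |Γ| = 0.487
RL = −20·log₁₀(0.487) = 6.25 dB
P_refl/P_inc = |Γ|² = 0.237

RL ≈ 6.25 dB; 23.7% of incident power reflected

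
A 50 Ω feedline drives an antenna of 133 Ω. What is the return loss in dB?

Γ = (133 − 50)/(133 + 50) = 0.454
RL = −20·log₁₀|Γ| = −20·log₁₀(0.454)

RL ≈ 6.87 dB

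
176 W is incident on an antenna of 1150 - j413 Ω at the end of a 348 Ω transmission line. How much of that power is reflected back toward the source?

|Γ| = |(802 − j413)/(1498 − j413)| = 0.581
|Γ|² = 0.337
P_refl = |Γ|²·P_inc = 59.3 W, P_del = (1 − |Γ|²)·P_inc = 117 W

P_reflected ≈ 59.3 W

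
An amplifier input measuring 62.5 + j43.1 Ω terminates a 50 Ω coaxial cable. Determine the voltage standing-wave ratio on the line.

Γ = (Z_L − Z_0)/(Z_L + Z_0) = (12.5 + j43.1)/(112.5 + j43.1)
|Γ| = 44.9/120 = 0.372
VSWR = (1 + |Γ|)/(1 − |Γ|) = 1.37/0.628

VSWR ≈ 2.19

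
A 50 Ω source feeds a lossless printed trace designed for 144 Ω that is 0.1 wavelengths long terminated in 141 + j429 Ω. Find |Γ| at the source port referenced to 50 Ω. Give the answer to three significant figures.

βl = 2π × 0.1 = 36°
tan(βl) = 0.727
Z_in = Z_0·(Z_L + jZ_0·tanβl)/(Z_0 + jZ_L·tanβl) = 116 − j388 Ω
Γ_s = (Z_in − Z_s)/(Z_in + Z_s) = (65.7 − j388)/(166 − j388), |Γ_s| = 0.933

|Γ| ≈ 0.933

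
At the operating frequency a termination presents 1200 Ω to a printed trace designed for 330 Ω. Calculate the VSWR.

For a purely resistive load, VSWR = R_L/Z_0 or Z_0/R_L (whichever > 1) = 1200/330

VSWR ≈ 3.64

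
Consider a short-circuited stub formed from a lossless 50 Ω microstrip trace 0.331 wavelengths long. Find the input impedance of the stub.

Z_in ≈ −j89.6 Ω

βl = 2π × 0.331 = 119°
tan(βl) = -1.79
For a short-circuited stub, Z_in = jZ_0·tan(βl)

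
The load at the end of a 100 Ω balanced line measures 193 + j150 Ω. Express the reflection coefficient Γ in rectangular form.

Γ = (Z_L − Z_0)/(Z_L + Z_0) = (93 + j150)/(293 + j150)

Γ ≈ 0.459 + j0.277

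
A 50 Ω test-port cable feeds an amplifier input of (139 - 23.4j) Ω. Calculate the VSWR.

VSWR ≈ 2.87

Γ = (Z_L − Z_0)/(Z_L + Z_0) = (89 − j23.4)/(189 − j23.4)
|Γ| = 92/190 = 0.483
VSWR = (1 + |Γ|)/(1 − |Γ|) = 1.48/0.517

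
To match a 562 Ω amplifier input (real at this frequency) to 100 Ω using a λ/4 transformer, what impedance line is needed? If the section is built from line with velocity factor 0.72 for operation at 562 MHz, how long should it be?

Z_qwt = √(Z_0·R_L) = √(100 × 562) = √56200
λ = 0.72·c/f = 0.384 m, so l = λ/4 = 0.0961 m

Z_qwt ≈ 237 Ω; length ≈ 9.61 cm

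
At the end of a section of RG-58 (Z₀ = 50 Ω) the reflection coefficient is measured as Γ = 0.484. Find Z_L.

Z_L = Z_0·(1 + Γ)/(1 − Γ) = 50·(1.48)/(0.516)

Z_L ≈ 144 Ω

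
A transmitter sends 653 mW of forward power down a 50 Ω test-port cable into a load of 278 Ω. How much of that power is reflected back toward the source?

P_reflected ≈ 316 mW

Γ = (278 − 50)/(278 + 50) = 0.695
|Γ|² = 0.483
P_refl = |Γ|²·P_inc = 316 mW, P_del = (1 − |Γ|²)·P_inc = 337 mW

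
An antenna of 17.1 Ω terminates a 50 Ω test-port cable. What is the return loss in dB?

Γ = (17.1 − 50)/(17.1 + 50) = -0.49
RL = −20·log₁₀|Γ| = −20·log₁₀(0.49)

RL ≈ 6.19 dB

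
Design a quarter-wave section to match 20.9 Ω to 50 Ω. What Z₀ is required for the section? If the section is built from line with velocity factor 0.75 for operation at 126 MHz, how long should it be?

Z_qwt = √(Z_0·R_L) = √(50 × 20.9) = √1045
λ = 0.75·c/f = 1.79 m, so l = λ/4 = 0.446 m

Z_qwt ≈ 32.3 Ω; length ≈ 44.6 cm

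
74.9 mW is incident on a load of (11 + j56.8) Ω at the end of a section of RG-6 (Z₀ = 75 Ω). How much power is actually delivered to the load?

|Γ| = |(-64 + j56.8)/(86 + j56.8)| = 0.83
|Γ|² = 0.689
P_refl = |Γ|²·P_inc = 51.6 mW, P_del = (1 − |Γ|²)·P_inc = 23.3 mW

P_delivered ≈ 23.3 mW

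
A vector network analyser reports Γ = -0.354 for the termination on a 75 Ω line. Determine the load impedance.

Z_L = Z_0·(1 + Γ)/(1 − Γ) = 75·(0.646)/(1.35)

Z_L ≈ 35.8 Ω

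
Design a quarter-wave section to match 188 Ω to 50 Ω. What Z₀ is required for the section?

Z_qwt ≈ 97 Ω

Z_qwt = √(Z_0·R_L) = √(50 × 188) = √9400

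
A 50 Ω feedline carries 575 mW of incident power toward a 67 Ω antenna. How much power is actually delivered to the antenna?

P_delivered ≈ 563 mW

Γ = (67 − 50)/(67 + 50) = 0.145
|Γ|² = 0.0211
P_refl = |Γ|²·P_inc = 12.1 mW, P_del = (1 − |Γ|²)·P_inc = 563 mW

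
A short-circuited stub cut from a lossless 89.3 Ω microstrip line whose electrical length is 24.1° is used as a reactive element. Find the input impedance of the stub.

tan(βl) = 0.447
For a short-circuited stub, Z_in = jZ_0·tan(βl)

Z_in ≈ +j39.9 Ω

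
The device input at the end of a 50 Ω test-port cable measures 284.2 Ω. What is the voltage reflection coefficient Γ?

Γ = 0.701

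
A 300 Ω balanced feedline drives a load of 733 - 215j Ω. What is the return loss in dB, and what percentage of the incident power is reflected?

RL ≈ 6.78 dB; 21% of incident power reflected

Γ = (433 − j215)/(1033 − j215), |Γ| = 0.458
RL = −20·log₁₀(0.458) = 6.78 dB
P_refl/P_inc = |Γ|² = 0.21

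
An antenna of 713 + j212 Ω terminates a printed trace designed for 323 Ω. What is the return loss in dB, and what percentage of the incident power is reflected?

Γ = (390 + j212)/(1036 + j212), |Γ| = 0.42
RL = −20·log₁₀(0.42) = 7.54 dB
P_refl/P_inc = |Γ|² = 0.176

RL ≈ 7.54 dB; 17.6% of incident power reflected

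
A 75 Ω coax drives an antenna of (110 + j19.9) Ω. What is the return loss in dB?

Γ = (35 + j19.9)/(185 + j19.9), |Γ| = 0.216
RL = −20·log₁₀|Γ| = −20·log₁₀(0.216)

RL ≈ 13.3 dB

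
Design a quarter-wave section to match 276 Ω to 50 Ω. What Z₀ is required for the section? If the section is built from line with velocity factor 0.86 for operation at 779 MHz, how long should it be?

Z_qwt = √(Z_0·R_L) = √(50 × 276) = √13800
λ = 0.86·c/f = 0.331 m, so l = λ/4 = 0.0828 m

Z_qwt ≈ 117 Ω; length ≈ 8.28 cm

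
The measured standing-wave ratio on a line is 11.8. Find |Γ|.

|Γ| ≈ 0.844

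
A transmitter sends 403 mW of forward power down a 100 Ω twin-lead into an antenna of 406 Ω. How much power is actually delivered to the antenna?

Γ = (406 − 100)/(406 + 100) = 0.605
|Γ|² = 0.366
P_refl = |Γ|²·P_inc = 147 mW, P_del = (1 − |Γ|²)·P_inc = 256 mW

P_delivered ≈ 256 mW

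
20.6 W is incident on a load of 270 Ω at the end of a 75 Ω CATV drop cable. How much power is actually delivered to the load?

P_delivered ≈ 14 W

Γ = (270 − 75)/(270 + 75) = 0.565
|Γ|² = 0.319
P_refl = |Γ|²·P_inc = 6.58 W, P_del = (1 − |Γ|²)·P_inc = 14 W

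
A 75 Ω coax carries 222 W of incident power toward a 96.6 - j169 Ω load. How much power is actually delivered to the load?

|Γ| = |(21.6 − j169)/(171.6 − j169)| = 0.707
|Γ|² = 0.5
P_refl = |Γ|²·P_inc = 111 W, P_del = (1 − |Γ|²)·P_inc = 111 W

P_delivered ≈ 111 W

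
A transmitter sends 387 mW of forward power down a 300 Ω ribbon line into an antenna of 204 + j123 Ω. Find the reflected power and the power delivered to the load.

|Γ| = |(-96 + j123)/(504 + j123)| = 0.301
|Γ|² = 0.0905
P_refl = |Γ|²·P_inc = 35 mW, P_del = (1 − |Γ|²)·P_inc = 352 mW

P_reflected ≈ 35 mW; P_delivered ≈ 352 mW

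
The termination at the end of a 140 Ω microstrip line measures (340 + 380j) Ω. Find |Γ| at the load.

Γ = (Z_L − Z_0)/(Z_L + Z_0) = (200 + j380)/(480 + j380)
|Γ| = 429/612

|Γ| ≈ 0.701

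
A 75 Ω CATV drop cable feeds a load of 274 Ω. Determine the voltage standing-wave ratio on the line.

For a purely resistive load, VSWR = R_L/Z_0 or Z_0/R_L (whichever > 1) = 274/75

VSWR ≈ 3.65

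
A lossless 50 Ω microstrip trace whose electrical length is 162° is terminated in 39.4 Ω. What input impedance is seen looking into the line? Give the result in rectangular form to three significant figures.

tan(βl) = tan(162°) = -0.325
Z_in = Z_0·(Z_L + jZ_0·tanβl)/(Z_0 + jZ_L·tanβl)
     = 50·(39.4 − j16.2)/(50 − j12.8)

Z_in ≈ 40.9 − j5.78 Ω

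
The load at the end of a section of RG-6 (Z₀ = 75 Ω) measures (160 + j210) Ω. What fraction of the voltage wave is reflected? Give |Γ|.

Γ = (Z_L − Z_0)/(Z_L + Z_0) = (85 + j210)/(235 + j210)
|Γ| = 227/315

|Γ| ≈ 0.719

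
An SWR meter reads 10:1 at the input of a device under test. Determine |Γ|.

|Γ| = (S − 1)/(S + 1) = (10 − 1)/(10 + 1) = 9/11

|Γ| ≈ 0.818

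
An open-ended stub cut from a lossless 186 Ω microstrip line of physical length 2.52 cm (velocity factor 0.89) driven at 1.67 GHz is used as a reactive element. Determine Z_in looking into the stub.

λ = v/f = 0.89·c / 1.67 GHz = 0.16 m
βl = 2π·l/λ = 2π × 0.158 = 56.7°
tan(βl) = 1.52
For an open-ended stub, Z_in = −jZ_0·cot(βl) = −jZ_0/tan(βl)

Z_in ≈ −j122 Ω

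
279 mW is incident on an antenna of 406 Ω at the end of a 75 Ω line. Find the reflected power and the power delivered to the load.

Γ = (406 − 75)/(406 + 75) = 0.688
|Γ|² = 0.474
P_refl = |Γ|²·P_inc = 132 mW, P_del = (1 − |Γ|²)·P_inc = 147 mW

P_reflected ≈ 132 mW; P_delivered ≈ 147 mW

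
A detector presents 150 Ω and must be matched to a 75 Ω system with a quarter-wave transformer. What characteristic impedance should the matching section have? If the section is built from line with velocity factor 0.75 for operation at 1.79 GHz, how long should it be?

Z_qwt ≈ 106 Ω; length ≈ 3.14 cm

Z_qwt = √(Z_0·R_L) = √(75 × 150) = √11250
λ = 0.75·c/f = 0.126 m, so l = λ/4 = 0.0314 m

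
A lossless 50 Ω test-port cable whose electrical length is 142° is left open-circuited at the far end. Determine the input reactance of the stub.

tan(βl) = -0.781
For an open-circuited stub, Z_in = −jZ_0·cot(βl) = −jZ_0/tan(βl)

X_in ≈ 64 Ω (inductive)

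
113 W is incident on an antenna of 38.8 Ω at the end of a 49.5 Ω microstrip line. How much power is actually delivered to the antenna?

Γ = (38.8 − 49.5)/(38.8 + 49.5) = -0.121
|Γ|² = 0.0147
P_refl = |Γ|²·P_inc = 1.66 W, P_del = (1 − |Γ|²)·P_inc = 111 W

P_delivered ≈ 111 W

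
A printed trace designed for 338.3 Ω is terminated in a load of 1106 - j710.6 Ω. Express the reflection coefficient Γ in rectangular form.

Γ ≈ 0.623 − j0.186

Γ = (Z_L − Z_0)/(Z_L + Z_0) = (767.7 − j710.6)/(1444 − j710.6)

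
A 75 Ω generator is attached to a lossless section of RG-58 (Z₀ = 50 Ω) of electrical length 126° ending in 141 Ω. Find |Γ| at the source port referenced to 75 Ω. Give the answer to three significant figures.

tan(βl) = -1.38
Z_in = Z_0·(Z_L + jZ_0·tanβl)/(Z_0 + jZ_L·tanβl) = 25.4 + j29.8 Ω
Γ_s = (Z_in − Z_s)/(Z_in + Z_s) = (-49.6 + j29.8)/(100 + j29.8), |Γ_s| = 0.552

|Γ| ≈ 0.552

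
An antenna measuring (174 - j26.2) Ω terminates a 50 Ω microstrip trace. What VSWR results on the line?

Γ = (Z_L − Z_0)/(Z_L + Z_0) = (124 − j26.2)/(224 − j26.2)
|Γ| = 127/226 = 0.562
VSWR = (1 + |Γ|)/(1 − |Γ|) = 1.56/0.438

VSWR ≈ 3.57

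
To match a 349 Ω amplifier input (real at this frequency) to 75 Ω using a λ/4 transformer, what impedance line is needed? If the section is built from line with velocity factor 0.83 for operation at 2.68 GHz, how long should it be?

Z_qwt ≈ 162 Ω; length ≈ 2.32 cm

Z_qwt = √(Z_0·R_L) = √(75 × 349) = √26180
λ = 0.83·c/f = 0.0929 m, so l = λ/4 = 0.0232 m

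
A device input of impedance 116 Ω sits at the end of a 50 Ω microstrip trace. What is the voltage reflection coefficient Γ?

Γ = 0.398

Γ = (Z_L − Z_0)/(Z_L + Z_0) = (116 − 50)/(116 + 50) = 66/166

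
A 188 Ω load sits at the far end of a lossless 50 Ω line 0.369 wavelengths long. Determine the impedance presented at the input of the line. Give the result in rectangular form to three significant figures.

Z_in ≈ 23.3 + j40.6 Ω

βl = 2π × 0.369 = 133°
tan(βl) = tan(133°) = -1.08
Z_in = Z_0·(Z_L + jZ_0·tanβl)/(Z_0 + jZ_L·tanβl)
     = 50·(188 − j53.9)/(50 − j203)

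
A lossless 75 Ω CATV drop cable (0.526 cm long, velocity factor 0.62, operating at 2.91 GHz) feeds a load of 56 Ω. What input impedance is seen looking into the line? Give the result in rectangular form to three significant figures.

Z_in ≈ 62.8 + j16 Ω

λ = v/f = 0.62·c / 2.91 GHz = 0.0639 m
βl = 2π·l/λ = 2π × 0.0823 = 29.6°
tan(βl) = tan(29.6°) = 0.569
Z_in = Z_0·(Z_L + jZ_0·tanβl)/(Z_0 + jZ_L·tanβl)
     = 75·(56 + j42.7)/(75 + j31.8)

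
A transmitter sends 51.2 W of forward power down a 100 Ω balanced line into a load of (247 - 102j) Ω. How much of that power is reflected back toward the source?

|Γ| = |(147 − j102)/(347 − j102)| = 0.495
|Γ|² = 0.245
P_refl = |Γ|²·P_inc = 12.5 W, P_del = (1 − |Γ|²)·P_inc = 38.7 W

P_reflected ≈ 12.5 W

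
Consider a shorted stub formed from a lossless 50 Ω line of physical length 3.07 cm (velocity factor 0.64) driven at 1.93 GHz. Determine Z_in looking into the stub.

Z_in ≈ −j130 Ω

λ = v/f = 0.64·c / 1.93 GHz = 0.0995 m
βl = 2π·l/λ = 2π × 0.309 = 111°
tan(βl) = -2.59
For a shorted stub, Z_in = jZ_0·tan(βl)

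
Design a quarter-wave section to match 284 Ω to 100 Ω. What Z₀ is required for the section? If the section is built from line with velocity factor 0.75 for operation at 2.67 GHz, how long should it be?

Z_qwt = √(Z_0·R_L) = √(100 × 284) = √28400
λ = 0.75·c/f = 0.0843 m, so l = λ/4 = 0.0211 m

Z_qwt ≈ 169 Ω; length ≈ 2.11 cm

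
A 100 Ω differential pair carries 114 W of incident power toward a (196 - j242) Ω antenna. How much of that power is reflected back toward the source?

|Γ| = |(96 − j242)/(296 − j242)| = 0.681
|Γ|² = 0.464
P_refl = |Γ|²·P_inc = 52.9 W, P_del = (1 − |Γ|²)·P_inc = 61.1 W

P_reflected ≈ 52.9 W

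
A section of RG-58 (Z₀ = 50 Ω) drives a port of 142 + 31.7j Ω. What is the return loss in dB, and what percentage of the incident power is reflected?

RL ≈ 6.02 dB; 25% of incident power reflected

Γ = (92 + j31.7)/(192 + j31.7), |Γ| = 0.5
RL = −20·log₁₀(0.5) = 6.02 dB
P_refl/P_inc = |Γ|² = 0.25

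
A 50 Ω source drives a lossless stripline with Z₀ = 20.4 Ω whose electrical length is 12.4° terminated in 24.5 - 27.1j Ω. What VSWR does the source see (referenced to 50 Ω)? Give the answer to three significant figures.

tan(βl) = 0.22
Z_in = Z_0·(Z_L + jZ_0·tanβl)/(Z_0 + jZ_L·tanβl) = 14.8 − j20.5 Ω
Γ_s = (Z_in − Z_s)/(Z_in + Z_s) = (-35.2 − j20.5)/(64.8 − j20.5), |Γ_s| = 0.6
VSWR = (1 + |Γ_s|)/(1 − |Γ_s|)

VSWR ≈ 4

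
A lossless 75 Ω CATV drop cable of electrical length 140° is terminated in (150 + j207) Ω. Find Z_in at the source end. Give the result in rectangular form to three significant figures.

Z_in ≈ 18.5 + j52.8 Ω

tan(βl) = tan(140°) = -0.839
Z_in = Z_0·(Z_L + jZ_0·tanβl)/(Z_0 + jZ_L·tanβl)
     = 75·(150 + j144)/(249 − j126)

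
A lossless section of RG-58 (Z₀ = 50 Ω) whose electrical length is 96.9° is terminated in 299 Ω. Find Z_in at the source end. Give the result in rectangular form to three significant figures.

tan(βl) = tan(96.9°) = -8.26
Z_in = Z_0·(Z_L + jZ_0·tanβl)/(Z_0 + jZ_L·tanβl)
     = 50·(299 − j413)/(50 − j2470)

Z_in ≈ 8.48 + j5.88 Ω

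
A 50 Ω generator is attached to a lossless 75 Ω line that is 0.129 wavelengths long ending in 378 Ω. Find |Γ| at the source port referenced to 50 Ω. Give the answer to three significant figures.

|Γ| ≈ 0.687

βl = 2π × 0.129 = 46.4°
tan(βl) = 1.05
Z_in = Z_0·(Z_L + jZ_0·tanβl)/(Z_0 + jZ_L·tanβl) = 27.4 − j66.2 Ω
Γ_s = (Z_in − Z_s)/(Z_in + Z_s) = (-22.6 − j66.2)/(77.4 − j66.2), |Γ_s| = 0.687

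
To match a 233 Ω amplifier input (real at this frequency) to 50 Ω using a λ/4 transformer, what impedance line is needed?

Z_qwt ≈ 108 Ω

Z_qwt = √(Z_0·R_L) = √(50 × 233) = √11650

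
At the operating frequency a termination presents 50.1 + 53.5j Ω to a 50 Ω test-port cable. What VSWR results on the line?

VSWR ≈ 2.78

Γ = (Z_L − Z_0)/(Z_L + Z_0) = (0.1 + j53.5)/(100.1 + j53.5)
|Γ| = 53.5/114 = 0.471
VSWR = (1 + |Γ|)/(1 − |Γ|) = 1.47/0.529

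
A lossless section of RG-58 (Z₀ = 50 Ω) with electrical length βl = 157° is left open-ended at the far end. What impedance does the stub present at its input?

Z_in ≈ +j118 Ω

tan(βl) = -0.424
For an open-ended stub, Z_in = −jZ_0·cot(βl) = −jZ_0/tan(βl)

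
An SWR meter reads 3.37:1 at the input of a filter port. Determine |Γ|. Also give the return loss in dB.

|Γ| ≈ 0.542; return loss ≈ 5.31 dB

|Γ| = (S − 1)/(S + 1) = (3.37 − 1)/(3.37 + 1) = 2.37/4.37
RL = −20·log₁₀|Γ| = −20·log₁₀(0.542)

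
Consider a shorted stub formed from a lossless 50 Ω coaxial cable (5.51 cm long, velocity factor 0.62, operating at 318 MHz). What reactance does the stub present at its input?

X_in ≈ 33.6 Ω (inductive)

λ = v/f = 0.62·c / 318 MHz = 0.585 m
βl = 2π·l/λ = 2π × 0.0942 = 33.9°
tan(βl) = 0.672
For a shorted stub, Z_in = jZ_0·tan(βl)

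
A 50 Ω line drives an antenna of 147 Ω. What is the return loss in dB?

Γ = (147 − 50)/(147 + 50) = 0.492
RL = −20·log₁₀|Γ| = −20·log₁₀(0.492)

RL ≈ 6.15 dB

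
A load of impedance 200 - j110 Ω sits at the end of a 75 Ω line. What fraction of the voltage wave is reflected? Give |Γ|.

|Γ| ≈ 0.562

Γ = (Z_L − Z_0)/(Z_L + Z_0) = (125 − j110)/(275 − j110)
|Γ| = 167/296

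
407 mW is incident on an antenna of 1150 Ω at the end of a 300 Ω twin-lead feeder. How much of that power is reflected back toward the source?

Γ = (1150 − 300)/(1150 + 300) = 0.586
|Γ|² = 0.344
P_refl = |Γ|²·P_inc = 140 mW, P_del = (1 − |Γ|²)·P_inc = 267 mW

P_reflected ≈ 140 mW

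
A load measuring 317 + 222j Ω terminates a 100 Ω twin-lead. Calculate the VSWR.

Γ = (Z_L − Z_0)/(Z_L + Z_0) = (217 + j222)/(417 + j222)
|Γ| = 310/472 = 0.657
VSWR = (1 + |Γ|)/(1 − |Γ|) = 1.66/0.343

VSWR ≈ 4.83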